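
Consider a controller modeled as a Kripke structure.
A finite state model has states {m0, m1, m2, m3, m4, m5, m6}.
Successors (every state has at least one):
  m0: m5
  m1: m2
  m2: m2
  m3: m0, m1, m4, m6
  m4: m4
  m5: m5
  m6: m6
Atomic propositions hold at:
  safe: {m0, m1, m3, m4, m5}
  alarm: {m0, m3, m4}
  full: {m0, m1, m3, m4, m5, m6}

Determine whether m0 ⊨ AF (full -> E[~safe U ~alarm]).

Sat(~safe) = {m2, m6}
Sat(~alarm) = {m1, m2, m5, m6}
E[~safe U ~alarm]: least fixpoint, start Z0 = Sat(~alarm) = {m1, m2, m5, m6}, add states in Sat(~safe) with some successor in Z. Already a fixed point.
Sat(E[~safe U ~alarm]) = {m1, m2, m5, m6}
Sat(full -> E[~safe U ~alarm]) = {m1, m2, m5, m6}
AF (full -> E[~safe U ~alarm]): least fixpoint, start Z0 = {m1, m2, m5, m6}, add states with every successor in Z. Z1 = {m0, m1, m2, m5, m6}; fixed.
Sat(AF (full -> E[~safe U ~alarm])) = {m0, m1, m2, m5, m6}
m0 ∈ Sat(AF (full -> E[~safe U ~alarm])) = {m0, m1, m2, m5, m6}, so the formula holds at m0.

Yes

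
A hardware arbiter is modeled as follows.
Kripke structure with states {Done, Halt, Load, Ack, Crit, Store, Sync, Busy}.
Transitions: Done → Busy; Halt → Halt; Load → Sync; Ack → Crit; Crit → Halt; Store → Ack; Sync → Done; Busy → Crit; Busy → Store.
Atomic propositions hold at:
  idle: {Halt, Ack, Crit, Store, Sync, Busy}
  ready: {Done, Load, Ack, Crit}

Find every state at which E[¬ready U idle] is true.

{Halt, Ack, Crit, Store, Sync, Busy}

Sat(¬ready) = {Halt, Store, Sync, Busy}
E[¬ready U idle]: least fixpoint, start Z0 = Sat(idle) = {Halt, Ack, Crit, Store, Sync, Busy}, add states in Sat(¬ready) with some successor in Z. Already a fixed point.
Sat(E[¬ready U idle]) = {Halt, Ack, Crit, Store, Sync, Busy}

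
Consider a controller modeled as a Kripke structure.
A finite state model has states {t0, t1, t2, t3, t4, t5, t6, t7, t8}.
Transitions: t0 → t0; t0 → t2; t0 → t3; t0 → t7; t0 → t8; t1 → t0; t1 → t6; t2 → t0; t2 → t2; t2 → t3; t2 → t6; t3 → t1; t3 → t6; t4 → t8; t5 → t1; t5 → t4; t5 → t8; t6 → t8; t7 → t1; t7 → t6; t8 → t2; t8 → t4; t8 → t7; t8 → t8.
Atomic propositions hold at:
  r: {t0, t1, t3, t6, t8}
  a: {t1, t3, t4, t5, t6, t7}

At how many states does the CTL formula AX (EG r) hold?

EG r: greatest fixpoint, start Z0 = {t0, t1, t3, t6, t8}, keep only states in Sat with some successor in Z. Already a fixed point.
Sat(EG r) = {t0, t1, t3, t6, t8}
Sat(AX (EG r)) = {s : every successor in {t0, t1, t3, t6, t8}} = {t1, t3, t4, t6, t7}
|Sat(AX (EG r))| = |{t1, t3, t4, t6, t7}| = 5.

5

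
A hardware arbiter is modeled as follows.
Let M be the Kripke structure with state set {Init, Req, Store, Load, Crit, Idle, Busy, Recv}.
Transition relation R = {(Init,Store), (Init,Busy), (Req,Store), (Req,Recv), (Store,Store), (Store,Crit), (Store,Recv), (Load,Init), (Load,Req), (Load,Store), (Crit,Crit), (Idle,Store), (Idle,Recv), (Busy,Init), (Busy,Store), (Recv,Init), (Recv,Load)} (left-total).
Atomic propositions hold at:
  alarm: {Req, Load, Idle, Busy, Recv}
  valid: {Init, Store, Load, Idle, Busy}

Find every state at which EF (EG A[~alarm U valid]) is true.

Sat(~alarm) = {Init, Store, Crit}
A[~alarm U valid]: least fixpoint, start Z0 = Sat(valid) = {Init, Store, Load, Idle, Busy}, add states in Sat(~alarm) with every successor in Z. Already a fixed point.
Sat(A[~alarm U valid]) = {Init, Store, Load, Idle, Busy}
EG A[~alarm U valid]: greatest fixpoint, start Z0 = {Init, Store, Load, Idle, Busy}, keep only states in Sat with some successor in Z. Already a fixed point.
Sat(EG A[~alarm U valid]) = {Init, Store, Load, Idle, Busy}
EF (EG A[~alarm U valid]): least fixpoint, start Z0 = {Init, Store, Load, Idle, Busy}, add states with some successor in Z. Z1 = {Init, Req, Store, Load, Idle, Busy, Recv}; fixed.
Sat(EF (EG A[~alarm U valid])) = {Init, Req, Store, Load, Idle, Busy, Recv}

{Init, Req, Store, Load, Idle, Busy, Recv}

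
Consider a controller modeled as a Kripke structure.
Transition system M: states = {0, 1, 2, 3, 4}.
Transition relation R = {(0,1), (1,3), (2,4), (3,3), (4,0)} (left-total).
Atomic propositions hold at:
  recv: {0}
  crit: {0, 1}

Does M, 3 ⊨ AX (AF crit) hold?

No

AF crit: least fixpoint, start Z0 = {0, 1}, add states with every successor in Z. Z1 = {0, 1, 4}; Z2 = {0, 1, 2, 4}; fixed.
Sat(AF crit) = {0, 1, 2, 4}
Sat(AX (AF crit)) = {s : every successor in {0, 1, 2, 4}} = {0, 2, 4}
3 ∉ Sat(AX (AF crit)) = {0, 2, 4}, so the formula does not hold at 3.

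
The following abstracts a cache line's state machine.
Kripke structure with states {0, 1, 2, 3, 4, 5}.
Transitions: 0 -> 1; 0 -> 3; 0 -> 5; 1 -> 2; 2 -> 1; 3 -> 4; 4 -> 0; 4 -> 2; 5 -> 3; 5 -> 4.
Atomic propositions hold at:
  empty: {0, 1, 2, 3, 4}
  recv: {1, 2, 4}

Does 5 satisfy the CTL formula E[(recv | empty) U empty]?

No

Sat(recv | empty) = {0, 1, 2, 3, 4}
E[(recv | empty) U empty]: least fixpoint, start Z0 = Sat(empty) = {0, 1, 2, 3, 4}, add states in Sat(recv | empty) with some successor in Z. Already a fixed point.
Sat(E[(recv | empty) U empty]) = {0, 1, 2, 3, 4}
5 ∉ Sat(E[(recv | empty) U empty]) = {0, 1, 2, 3, 4}, so the formula does not hold at 5.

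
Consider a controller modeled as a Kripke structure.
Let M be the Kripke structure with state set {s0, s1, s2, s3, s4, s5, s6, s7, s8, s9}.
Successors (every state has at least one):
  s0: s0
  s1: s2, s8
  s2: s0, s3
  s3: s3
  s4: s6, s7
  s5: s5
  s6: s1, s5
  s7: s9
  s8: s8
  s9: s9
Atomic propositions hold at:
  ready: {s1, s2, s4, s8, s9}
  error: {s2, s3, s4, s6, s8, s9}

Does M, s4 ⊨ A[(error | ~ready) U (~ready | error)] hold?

Sat(~ready) = {s0, s3, s5, s6, s7}
Sat(error | ~ready) = {s0, s2, s3, s4, s5, s6, s7, s8, s9}
Sat(~ready | error) = {s0, s2, s3, s4, s5, s6, s7, s8, s9}
A[(error | ~ready) U (~ready | error)]: least fixpoint, start Z0 = Sat((~ready | error)) = {s0, s2, s3, s4, s5, s6, s7, s8, s9}, add states in Sat(error | ~ready) with every successor in Z. Already a fixed point.
Sat(A[(error | ~ready) U (~ready | error)]) = {s0, s2, s3, s4, s5, s6, s7, s8, s9}
s4 ∈ Sat(A[(error | ~ready) U (~ready | error)]) = {s0, s2, s3, s4, s5, s6, s7, s8, s9}, so the formula holds at s4.

Yes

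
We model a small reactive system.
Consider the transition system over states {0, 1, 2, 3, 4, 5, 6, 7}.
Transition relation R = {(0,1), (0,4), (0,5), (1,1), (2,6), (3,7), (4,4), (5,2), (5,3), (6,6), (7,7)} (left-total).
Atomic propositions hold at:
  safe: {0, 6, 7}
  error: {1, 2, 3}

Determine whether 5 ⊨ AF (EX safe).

Yes

Sat(EX safe) = {s : some successor in {0, 6, 7}} = {2, 3, 6, 7}
AF (EX safe): least fixpoint, start Z0 = {2, 3, 6, 7}, add states with every successor in Z. Z1 = {2, 3, 5, 6, 7}; fixed.
Sat(AF (EX safe)) = {2, 3, 5, 6, 7}
5 ∈ Sat(AF (EX safe)) = {2, 3, 5, 6, 7}, so the formula holds at 5.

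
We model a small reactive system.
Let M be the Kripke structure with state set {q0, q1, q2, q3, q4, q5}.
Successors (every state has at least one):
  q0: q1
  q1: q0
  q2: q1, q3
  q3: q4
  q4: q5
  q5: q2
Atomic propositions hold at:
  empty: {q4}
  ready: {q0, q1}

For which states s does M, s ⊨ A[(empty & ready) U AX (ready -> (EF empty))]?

Sat(empty & ready) = ∅
EF empty: least fixpoint, start Z0 = {q4}, add states with some successor in Z. Z1 = {q3, q4}; Z2 = {q2, q3, q4}; Z3 = {q2, q3, q4, q5}; fixed.
Sat(EF empty) = {q2, q3, q4, q5}
Sat(ready -> (EF empty)) = {q2, q3, q4, q5}
Sat(AX (ready -> (EF empty))) = {s : every successor in {q2, q3, q4, q5}} = {q3, q4, q5}
A[(empty & ready) U AX (ready -> (EF empty))]: least fixpoint, start Z0 = Sat(AX (ready -> (EF empty))) = {q3, q4, q5}, add states in Sat(empty & ready) with every successor in Z. Already a fixed point.
Sat(A[(empty & ready) U AX (ready -> (EF empty))]) = {q3, q4, q5}

{q3, q4, q5}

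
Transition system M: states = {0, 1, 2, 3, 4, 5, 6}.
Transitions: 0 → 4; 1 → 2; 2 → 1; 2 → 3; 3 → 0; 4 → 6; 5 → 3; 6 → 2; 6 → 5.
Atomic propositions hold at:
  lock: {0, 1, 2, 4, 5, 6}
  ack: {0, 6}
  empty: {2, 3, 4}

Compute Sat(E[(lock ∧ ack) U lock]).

{0, 1, 2, 4, 5, 6}

Sat(lock ∧ ack) = {0, 6}
E[(lock ∧ ack) U lock]: least fixpoint, start Z0 = Sat(lock) = {0, 1, 2, 4, 5, 6}, add states in Sat(lock ∧ ack) with some successor in Z. Already a fixed point.
Sat(E[(lock ∧ ack) U lock]) = {0, 1, 2, 4, 5, 6}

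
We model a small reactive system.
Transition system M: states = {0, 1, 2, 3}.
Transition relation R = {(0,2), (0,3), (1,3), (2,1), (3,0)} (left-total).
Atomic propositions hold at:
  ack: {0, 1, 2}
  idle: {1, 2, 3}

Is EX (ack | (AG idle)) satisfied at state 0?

AG idle: greatest fixpoint, start Z0 = {1, 2, 3}, keep only states in Sat with every successor in Z. Z1 = {1, 2}; Z2 = {2}; Z3 = ∅; fixed.
Sat(AG idle) = ∅
Sat(ack | (AG idle)) = {0, 1, 2}
Sat(EX (ack | (AG idle))) = {s : some successor in {0, 1, 2}} = {0, 2, 3}
0 ∈ Sat(EX (ack | (AG idle))) = {0, 2, 3}, so the formula holds at 0.

Yes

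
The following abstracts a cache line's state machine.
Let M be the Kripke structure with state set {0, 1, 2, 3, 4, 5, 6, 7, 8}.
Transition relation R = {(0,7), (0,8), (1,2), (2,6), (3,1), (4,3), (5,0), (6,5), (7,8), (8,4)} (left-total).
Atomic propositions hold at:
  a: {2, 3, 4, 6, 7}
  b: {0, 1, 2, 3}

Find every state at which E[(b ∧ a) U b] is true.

Sat(b ∧ a) = {2, 3}
E[(b ∧ a) U b]: least fixpoint, start Z0 = Sat(b) = {0, 1, 2, 3}, add states in Sat(b ∧ a) with some successor in Z. Already a fixed point.
Sat(E[(b ∧ a) U b]) = {0, 1, 2, 3}

{0, 1, 2, 3}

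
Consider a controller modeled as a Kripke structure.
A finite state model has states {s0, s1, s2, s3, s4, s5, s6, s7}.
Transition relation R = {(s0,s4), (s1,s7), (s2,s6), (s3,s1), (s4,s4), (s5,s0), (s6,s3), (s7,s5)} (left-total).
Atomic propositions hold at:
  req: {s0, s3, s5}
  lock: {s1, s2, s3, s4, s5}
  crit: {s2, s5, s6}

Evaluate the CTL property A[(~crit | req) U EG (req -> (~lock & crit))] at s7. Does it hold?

Yes

Sat(~crit) = {s0, s1, s3, s4, s7}
Sat(~crit | req) = {s0, s1, s3, s4, s5, s7}
Sat(~lock) = {s0, s6, s7}
Sat(~lock & crit) = {s6}
Sat(req -> (~lock & crit)) = {s1, s2, s4, s6, s7}
EG (req -> (~lock & crit)): greatest fixpoint, start Z0 = {s1, s2, s4, s6, s7}, keep only states in Sat with some successor in Z. Z1 = {s1, s2, s4}; Z2 = {s4}; fixed.
Sat(EG (req -> (~lock & crit))) = {s4}
A[(~crit | req) U EG (req -> (~lock & crit))]: least fixpoint, start Z0 = Sat(EG (req -> (~lock & crit))) = {s4}, add states in Sat(~crit | req) with every successor in Z. Z1 = {s0, s4}; Z2 = {s0, s4, s5}; Z3 = {s0, s4, s5, s7}; Z4 = {s0, s1, s4, s5, s7}; Z5 = {s0, s1, s3, s4, s5, s7}; fixed.
Sat(A[(~crit | req) U EG (req -> (~lock & crit))]) = {s0, s1, s3, s4, s5, s7}
s7 ∈ Sat(A[(~crit | req) U EG (req -> (~lock & crit))]) = {s0, s1, s3, s4, s5, s7}, so the formula holds at s7.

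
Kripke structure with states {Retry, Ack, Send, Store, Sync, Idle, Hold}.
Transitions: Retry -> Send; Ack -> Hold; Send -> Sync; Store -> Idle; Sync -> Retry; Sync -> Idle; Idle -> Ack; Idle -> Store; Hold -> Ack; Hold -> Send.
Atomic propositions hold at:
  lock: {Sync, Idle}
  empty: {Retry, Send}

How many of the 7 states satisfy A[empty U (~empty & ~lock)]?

Sat(~empty) = {Ack, Store, Sync, Idle, Hold}
Sat(~lock) = {Retry, Ack, Send, Store, Hold}
Sat(~empty & ~lock) = {Ack, Store, Hold}
A[empty U (~empty & ~lock)]: least fixpoint, start Z0 = Sat((~empty & ~lock)) = {Ack, Store, Hold}, add states in Sat(empty) with every successor in Z. Already a fixed point.
Sat(A[empty U (~empty & ~lock)]) = {Ack, Store, Hold}
|Sat(A[empty U (~empty & ~lock)])| = |{Ack, Store, Hold}| = 3.

3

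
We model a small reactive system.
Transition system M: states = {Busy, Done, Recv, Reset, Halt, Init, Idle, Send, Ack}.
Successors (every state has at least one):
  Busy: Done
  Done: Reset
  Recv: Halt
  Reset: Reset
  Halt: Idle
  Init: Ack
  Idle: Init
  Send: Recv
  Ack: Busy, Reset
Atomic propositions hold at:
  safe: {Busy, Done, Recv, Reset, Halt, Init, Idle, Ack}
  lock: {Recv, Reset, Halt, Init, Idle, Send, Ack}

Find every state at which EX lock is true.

{Done, Recv, Reset, Halt, Init, Idle, Send, Ack}

Sat(EX lock) = {s : some successor in {Recv, Reset, Halt, Init, Idle, Send, Ack}} = {Done, Recv, Reset, Halt, Init, Idle, Send, Ack}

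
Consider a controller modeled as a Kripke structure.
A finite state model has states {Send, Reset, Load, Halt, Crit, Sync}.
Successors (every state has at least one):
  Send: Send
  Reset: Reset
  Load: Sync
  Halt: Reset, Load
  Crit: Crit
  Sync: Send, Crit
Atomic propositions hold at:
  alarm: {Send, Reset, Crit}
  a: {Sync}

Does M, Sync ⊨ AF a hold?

Yes

AF a: least fixpoint, start Z0 = {Sync}, add states with every successor in Z. Z1 = {Load, Sync}; fixed.
Sat(AF a) = {Load, Sync}
Sync ∈ Sat(AF a) = {Load, Sync}, so the formula holds at Sync.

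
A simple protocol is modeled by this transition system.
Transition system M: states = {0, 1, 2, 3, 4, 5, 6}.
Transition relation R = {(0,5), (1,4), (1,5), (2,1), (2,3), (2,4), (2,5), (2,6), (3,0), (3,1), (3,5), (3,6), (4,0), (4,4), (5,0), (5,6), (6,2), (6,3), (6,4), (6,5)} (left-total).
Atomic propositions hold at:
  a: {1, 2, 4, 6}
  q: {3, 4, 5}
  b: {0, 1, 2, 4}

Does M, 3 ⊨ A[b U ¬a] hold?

Yes

Sat(¬a) = {0, 3, 5}
A[b U ¬a]: least fixpoint, start Z0 = Sat(¬a) = {0, 3, 5}, add states in Sat(b) with every successor in Z. Already a fixed point.
Sat(A[b U ¬a]) = {0, 3, 5}
3 ∈ Sat(A[b U ¬a]) = {0, 3, 5}, so the formula holds at 3.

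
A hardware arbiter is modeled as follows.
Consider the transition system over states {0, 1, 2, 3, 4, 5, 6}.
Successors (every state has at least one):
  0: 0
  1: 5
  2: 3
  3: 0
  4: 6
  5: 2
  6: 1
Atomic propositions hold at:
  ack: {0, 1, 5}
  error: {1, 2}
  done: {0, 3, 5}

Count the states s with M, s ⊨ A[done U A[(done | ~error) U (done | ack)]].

6

Sat(~error) = {0, 3, 4, 5, 6}
Sat(done | ~error) = {0, 3, 4, 5, 6}
Sat(done | ack) = {0, 1, 3, 5}
A[(done | ~error) U (done | ack)]: least fixpoint, start Z0 = Sat((done | ack)) = {0, 1, 3, 5}, add states in Sat(done | ~error) with every successor in Z. Z1 = {0, 1, 3, 5, 6}; Z2 = {0, 1, 3, 4, 5, 6}; fixed.
Sat(A[(done | ~error) U (done | ack)]) = {0, 1, 3, 4, 5, 6}
A[done U A[(done | ~error) U (done | ack)]]: least fixpoint, start Z0 = Sat(A[(done | ~error) U (done | ack)]) = {0, 1, 3, 4, 5, 6}, add states in Sat(done) with every successor in Z. Already a fixed point.
Sat(A[done U A[(done | ~error) U (done | ack)]]) = {0, 1, 3, 4, 5, 6}
|Sat(A[done U A[(done | ~error) U (done | ack)]])| = |{0, 1, 3, 4, 5, 6}| = 6.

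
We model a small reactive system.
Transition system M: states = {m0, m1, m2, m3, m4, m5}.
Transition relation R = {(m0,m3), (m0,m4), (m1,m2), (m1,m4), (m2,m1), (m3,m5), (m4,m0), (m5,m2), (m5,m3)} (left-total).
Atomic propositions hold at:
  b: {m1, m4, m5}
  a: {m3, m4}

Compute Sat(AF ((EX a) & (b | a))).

Sat(EX a) = {s : some successor in {m3, m4}} = {m0, m1, m5}
Sat(b | a) = {m1, m3, m4, m5}
Sat((EX a) & (b | a)) = {m1, m5}
AF ((EX a) & (b | a)): least fixpoint, start Z0 = {m1, m5}, add states with every successor in Z. Z1 = {m1, m2, m3, m5}; fixed.
Sat(AF ((EX a) & (b | a))) = {m1, m2, m3, m5}

{m1, m2, m3, m5}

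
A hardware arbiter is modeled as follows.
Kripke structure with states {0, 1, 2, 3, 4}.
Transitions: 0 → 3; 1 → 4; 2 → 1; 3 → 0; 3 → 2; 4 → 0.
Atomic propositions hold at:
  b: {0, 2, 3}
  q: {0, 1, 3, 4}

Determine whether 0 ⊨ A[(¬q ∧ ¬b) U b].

Sat(¬q) = {2}
Sat(¬b) = {1, 4}
Sat(¬q ∧ ¬b) = ∅
A[(¬q ∧ ¬b) U b]: least fixpoint, start Z0 = Sat(b) = {0, 2, 3}, add states in Sat(¬q ∧ ¬b) with every successor in Z. Already a fixed point.
Sat(A[(¬q ∧ ¬b) U b]) = {0, 2, 3}
0 ∈ Sat(A[(¬q ∧ ¬b) U b]) = {0, 2, 3}, so the formula holds at 0.

Yes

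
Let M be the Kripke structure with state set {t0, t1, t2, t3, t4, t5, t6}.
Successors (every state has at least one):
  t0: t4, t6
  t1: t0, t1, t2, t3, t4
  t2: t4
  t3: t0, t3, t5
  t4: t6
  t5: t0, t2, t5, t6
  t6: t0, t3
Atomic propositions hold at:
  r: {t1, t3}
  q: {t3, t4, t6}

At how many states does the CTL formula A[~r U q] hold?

5

Sat(~r) = {t0, t2, t4, t5, t6}
A[~r U q]: least fixpoint, start Z0 = Sat(q) = {t3, t4, t6}, add states in Sat(~r) with every successor in Z. Z1 = {t0, t2, t3, t4, t6}; fixed.
Sat(A[~r U q]) = {t0, t2, t3, t4, t6}
|Sat(A[~r U q])| = |{t0, t2, t3, t4, t6}| = 5.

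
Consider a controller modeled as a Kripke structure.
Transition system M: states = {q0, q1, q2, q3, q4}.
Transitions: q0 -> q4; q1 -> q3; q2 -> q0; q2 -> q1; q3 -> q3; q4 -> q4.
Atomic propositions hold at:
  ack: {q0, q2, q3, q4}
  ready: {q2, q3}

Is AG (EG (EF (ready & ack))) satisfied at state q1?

Sat(ready & ack) = {q2, q3}
EF (ready & ack): least fixpoint, start Z0 = {q2, q3}, add states with some successor in Z. Z1 = {q1, q2, q3}; fixed.
Sat(EF (ready & ack)) = {q1, q2, q3}
EG (EF (ready & ack)): greatest fixpoint, start Z0 = {q1, q2, q3}, keep only states in Sat with some successor in Z. Already a fixed point.
Sat(EG (EF (ready & ack))) = {q1, q2, q3}
AG (EG (EF (ready & ack))): greatest fixpoint, start Z0 = {q1, q2, q3}, keep only states in Sat with every successor in Z. Z1 = {q1, q3}; fixed.
Sat(AG (EG (EF (ready & ack)))) = {q1, q3}
q1 ∈ Sat(AG (EG (EF (ready & ack)))) = {q1, q3}, so the formula holds at q1.

Yes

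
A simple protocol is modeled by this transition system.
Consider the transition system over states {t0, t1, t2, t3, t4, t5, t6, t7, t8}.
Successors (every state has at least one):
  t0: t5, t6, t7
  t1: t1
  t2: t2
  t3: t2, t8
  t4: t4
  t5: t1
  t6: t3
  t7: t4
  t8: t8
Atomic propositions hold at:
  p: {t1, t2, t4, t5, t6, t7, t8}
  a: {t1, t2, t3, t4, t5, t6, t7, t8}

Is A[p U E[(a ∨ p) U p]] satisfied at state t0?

Sat(a ∨ p) = {t1, t2, t3, t4, t5, t6, t7, t8}
E[(a ∨ p) U p]: least fixpoint, start Z0 = Sat(p) = {t1, t2, t4, t5, t6, t7, t8}, add states in Sat(a ∨ p) with some successor in Z. Z1 = {t1, t2, t3, t4, t5, t6, t7, t8}; fixed.
Sat(E[(a ∨ p) U p]) = {t1, t2, t3, t4, t5, t6, t7, t8}
A[p U E[(a ∨ p) U p]]: least fixpoint, start Z0 = Sat(E[(a ∨ p) U p]) = {t1, t2, t3, t4, t5, t6, t7, t8}, add states in Sat(p) with every successor in Z. Already a fixed point.
Sat(A[p U E[(a ∨ p) U p]]) = {t1, t2, t3, t4, t5, t6, t7, t8}
t0 ∉ Sat(A[p U E[(a ∨ p) U p]]) = {t1, t2, t3, t4, t5, t6, t7, t8}, so the formula does not hold at t0.

No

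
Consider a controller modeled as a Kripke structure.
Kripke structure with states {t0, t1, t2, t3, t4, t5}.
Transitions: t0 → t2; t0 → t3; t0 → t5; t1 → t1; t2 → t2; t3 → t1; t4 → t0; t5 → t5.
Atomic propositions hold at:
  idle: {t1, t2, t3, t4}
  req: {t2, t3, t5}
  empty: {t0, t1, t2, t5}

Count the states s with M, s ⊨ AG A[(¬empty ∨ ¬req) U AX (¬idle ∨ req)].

2

Sat(¬empty) = {t3, t4}
Sat(¬req) = {t0, t1, t4}
Sat(¬empty ∨ ¬req) = {t0, t1, t3, t4}
Sat(¬idle) = {t0, t5}
Sat(¬idle ∨ req) = {t0, t2, t3, t5}
Sat(AX (¬idle ∨ req)) = {s : every successor in {t0, t2, t3, t5}} = {t0, t2, t4, t5}
A[(¬empty ∨ ¬req) U AX (¬idle ∨ req)]: least fixpoint, start Z0 = Sat(AX (¬idle ∨ req)) = {t0, t2, t4, t5}, add states in Sat(¬empty ∨ ¬req) with every successor in Z. Already a fixed point.
Sat(A[(¬empty ∨ ¬req) U AX (¬idle ∨ req)]) = {t0, t2, t4, t5}
AG A[(¬empty ∨ ¬req) U AX (¬idle ∨ req)]: greatest fixpoint, start Z0 = {t0, t2, t4, t5}, keep only states in Sat with every successor in Z. Z1 = {t2, t4, t5}; Z2 = {t2, t5}; fixed.
Sat(AG A[(¬empty ∨ ¬req) U AX (¬idle ∨ req)]) = {t2, t5}
|Sat(AG A[(¬empty ∨ ¬req) U AX (¬idle ∨ req)])| = |{t2, t5}| = 2.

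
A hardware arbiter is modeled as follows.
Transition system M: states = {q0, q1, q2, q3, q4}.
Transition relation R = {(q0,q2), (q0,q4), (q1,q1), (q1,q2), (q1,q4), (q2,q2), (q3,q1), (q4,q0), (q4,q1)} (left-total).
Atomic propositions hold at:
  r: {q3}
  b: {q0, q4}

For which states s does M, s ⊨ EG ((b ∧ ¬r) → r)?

Sat(¬r) = {q0, q1, q2, q4}
Sat(b ∧ ¬r) = {q0, q4}
Sat((b ∧ ¬r) → r) = {q1, q2, q3}
EG ((b ∧ ¬r) → r): greatest fixpoint, start Z0 = {q1, q2, q3}, keep only states in Sat with some successor in Z. Already a fixed point.
Sat(EG ((b ∧ ¬r) → r)) = {q1, q2, q3}

{q1, q2, q3}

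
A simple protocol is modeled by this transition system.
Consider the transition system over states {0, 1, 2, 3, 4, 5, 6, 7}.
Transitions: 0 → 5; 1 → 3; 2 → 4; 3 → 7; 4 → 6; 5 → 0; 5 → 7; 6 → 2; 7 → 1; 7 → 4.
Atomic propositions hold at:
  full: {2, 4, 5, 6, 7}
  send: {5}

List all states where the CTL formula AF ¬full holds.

Sat(¬full) = {0, 1, 3}
AF ¬full: least fixpoint, start Z0 = {0, 1, 3}, add states with every successor in Z. Already a fixed point.
Sat(AF ¬full) = {0, 1, 3}

{0, 1, 3}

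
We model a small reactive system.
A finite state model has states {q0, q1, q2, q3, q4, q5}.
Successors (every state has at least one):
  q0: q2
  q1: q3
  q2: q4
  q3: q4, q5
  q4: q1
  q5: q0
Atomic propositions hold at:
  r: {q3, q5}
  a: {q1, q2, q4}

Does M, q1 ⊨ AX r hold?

Yes

Sat(AX r) = {s : every successor in {q3, q5}} = {q1}
q1 ∈ Sat(AX r) = {q1}, so the formula holds at q1.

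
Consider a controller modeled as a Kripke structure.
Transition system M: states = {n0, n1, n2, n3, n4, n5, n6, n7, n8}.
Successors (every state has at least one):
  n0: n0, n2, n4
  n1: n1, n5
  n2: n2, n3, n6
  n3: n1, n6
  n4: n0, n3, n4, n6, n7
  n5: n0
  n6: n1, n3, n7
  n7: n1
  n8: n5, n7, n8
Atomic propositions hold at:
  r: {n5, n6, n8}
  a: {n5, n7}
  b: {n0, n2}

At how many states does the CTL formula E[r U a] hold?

4

E[r U a]: least fixpoint, start Z0 = Sat(a) = {n5, n7}, add states in Sat(r) with some successor in Z. Z1 = {n5, n6, n7, n8}; fixed.
Sat(E[r U a]) = {n5, n6, n7, n8}
|Sat(E[r U a])| = |{n5, n6, n7, n8}| = 4.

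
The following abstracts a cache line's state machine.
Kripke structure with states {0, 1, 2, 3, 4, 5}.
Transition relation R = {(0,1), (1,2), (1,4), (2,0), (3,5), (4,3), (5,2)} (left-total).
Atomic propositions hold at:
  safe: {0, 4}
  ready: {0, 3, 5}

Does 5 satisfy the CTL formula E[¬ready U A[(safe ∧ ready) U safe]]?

Sat(¬ready) = {1, 2, 4}
Sat(safe ∧ ready) = {0}
A[(safe ∧ ready) U safe]: least fixpoint, start Z0 = Sat(safe) = {0, 4}, add states in Sat(safe ∧ ready) with every successor in Z. Already a fixed point.
Sat(A[(safe ∧ ready) U safe]) = {0, 4}
E[¬ready U A[(safe ∧ ready) U safe]]: least fixpoint, start Z0 = Sat(A[(safe ∧ ready) U safe]) = {0, 4}, add states in Sat(¬ready) with some successor in Z. Z1 = {0, 1, 2, 4}; fixed.
Sat(E[¬ready U A[(safe ∧ ready) U safe]]) = {0, 1, 2, 4}
5 ∉ Sat(E[¬ready U A[(safe ∧ ready) U safe]]) = {0, 1, 2, 4}, so the formula does not hold at 5.

No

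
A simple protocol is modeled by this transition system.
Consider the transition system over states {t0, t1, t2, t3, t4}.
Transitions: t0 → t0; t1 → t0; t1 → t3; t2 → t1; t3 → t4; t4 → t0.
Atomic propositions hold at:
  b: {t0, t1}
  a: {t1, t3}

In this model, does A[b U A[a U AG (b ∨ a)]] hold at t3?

Sat(b ∨ a) = {t0, t1, t3}
AG (b ∨ a): greatest fixpoint, start Z0 = {t0, t1, t3}, keep only states in Sat with every successor in Z. Z1 = {t0, t1}; Z2 = {t0}; fixed.
Sat(AG (b ∨ a)) = {t0}
A[a U AG (b ∨ a)]: least fixpoint, start Z0 = Sat(AG (b ∨ a)) = {t0}, add states in Sat(a) with every successor in Z. Already a fixed point.
Sat(A[a U AG (b ∨ a)]) = {t0}
A[b U A[a U AG (b ∨ a)]]: least fixpoint, start Z0 = Sat(A[a U AG (b ∨ a)]) = {t0}, add states in Sat(b) with every successor in Z. Already a fixed point.
Sat(A[b U A[a U AG (b ∨ a)]]) = {t0}
t3 ∉ Sat(A[b U A[a U AG (b ∨ a)]]) = {t0}, so the formula does not hold at t3.

No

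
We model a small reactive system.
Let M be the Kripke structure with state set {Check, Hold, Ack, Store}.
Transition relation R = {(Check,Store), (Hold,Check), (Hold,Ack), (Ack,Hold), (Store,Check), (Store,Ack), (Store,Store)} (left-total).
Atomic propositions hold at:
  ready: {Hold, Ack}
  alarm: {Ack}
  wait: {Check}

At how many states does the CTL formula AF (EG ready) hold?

2

EG ready: greatest fixpoint, start Z0 = {Hold, Ack}, keep only states in Sat with some successor in Z. Already a fixed point.
Sat(EG ready) = {Hold, Ack}
AF (EG ready): least fixpoint, start Z0 = {Hold, Ack}, add states with every successor in Z. Already a fixed point.
Sat(AF (EG ready)) = {Hold, Ack}
|Sat(AF (EG ready))| = |{Hold, Ack}| = 2.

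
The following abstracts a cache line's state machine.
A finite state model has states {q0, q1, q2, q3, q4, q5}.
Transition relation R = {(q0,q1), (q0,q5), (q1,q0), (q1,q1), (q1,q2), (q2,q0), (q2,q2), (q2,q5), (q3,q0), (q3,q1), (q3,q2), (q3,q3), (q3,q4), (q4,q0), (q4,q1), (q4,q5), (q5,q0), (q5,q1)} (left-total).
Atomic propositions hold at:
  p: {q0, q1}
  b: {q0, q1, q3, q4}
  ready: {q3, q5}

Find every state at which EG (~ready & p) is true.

{q0, q1}

Sat(~ready) = {q0, q1, q2, q4}
Sat(~ready & p) = {q0, q1}
EG (~ready & p): greatest fixpoint, start Z0 = {q0, q1}, keep only states in Sat with some successor in Z. Already a fixed point.
Sat(EG (~ready & p)) = {q0, q1}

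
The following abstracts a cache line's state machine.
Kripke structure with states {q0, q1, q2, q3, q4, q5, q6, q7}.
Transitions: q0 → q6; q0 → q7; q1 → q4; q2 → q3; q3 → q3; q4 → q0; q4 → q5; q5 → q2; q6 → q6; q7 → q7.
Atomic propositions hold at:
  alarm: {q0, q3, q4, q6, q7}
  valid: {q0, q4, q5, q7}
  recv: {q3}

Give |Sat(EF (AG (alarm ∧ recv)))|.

5

Sat(alarm ∧ recv) = {q3}
AG (alarm ∧ recv): greatest fixpoint, start Z0 = {q3}, keep only states in Sat with every successor in Z. Already a fixed point.
Sat(AG (alarm ∧ recv)) = {q3}
EF (AG (alarm ∧ recv)): least fixpoint, start Z0 = {q3}, add states with some successor in Z. Z1 = {q2, q3}; Z2 = {q2, q3, q5}; Z3 = {q2, q3, q4, q5}; Z4 = {q1, q2, q3, q4, q5}; fixed.
Sat(EF (AG (alarm ∧ recv))) = {q1, q2, q3, q4, q5}
|Sat(EF (AG (alarm ∧ recv)))| = |{q1, q2, q3, q4, q5}| = 5.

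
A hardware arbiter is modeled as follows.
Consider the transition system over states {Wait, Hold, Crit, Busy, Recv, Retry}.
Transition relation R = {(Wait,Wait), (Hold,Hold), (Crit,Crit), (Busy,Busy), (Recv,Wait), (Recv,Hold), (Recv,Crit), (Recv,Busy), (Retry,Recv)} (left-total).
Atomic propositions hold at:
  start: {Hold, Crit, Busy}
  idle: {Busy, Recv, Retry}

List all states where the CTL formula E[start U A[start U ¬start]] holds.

Sat(¬start) = {Wait, Recv, Retry}
A[start U ¬start]: least fixpoint, start Z0 = Sat(¬start) = {Wait, Recv, Retry}, add states in Sat(start) with every successor in Z. Already a fixed point.
Sat(A[start U ¬start]) = {Wait, Recv, Retry}
E[start U A[start U ¬start]]: least fixpoint, start Z0 = Sat(A[start U ¬start]) = {Wait, Recv, Retry}, add states in Sat(start) with some successor in Z. Already a fixed point.
Sat(E[start U A[start U ¬start]]) = {Wait, Recv, Retry}

{Wait, Recv, Retry}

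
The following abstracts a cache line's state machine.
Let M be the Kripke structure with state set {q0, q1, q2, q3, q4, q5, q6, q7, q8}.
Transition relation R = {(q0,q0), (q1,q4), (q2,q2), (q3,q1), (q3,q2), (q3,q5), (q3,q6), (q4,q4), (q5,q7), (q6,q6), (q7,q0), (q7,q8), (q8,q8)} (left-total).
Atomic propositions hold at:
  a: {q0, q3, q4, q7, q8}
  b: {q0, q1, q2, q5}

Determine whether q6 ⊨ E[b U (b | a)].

Sat(b | a) = {q0, q1, q2, q3, q4, q5, q7, q8}
E[b U (b | a)]: least fixpoint, start Z0 = Sat((b | a)) = {q0, q1, q2, q3, q4, q5, q7, q8}, add states in Sat(b) with some successor in Z. Already a fixed point.
Sat(E[b U (b | a)]) = {q0, q1, q2, q3, q4, q5, q7, q8}
q6 ∉ Sat(E[b U (b | a)]) = {q0, q1, q2, q3, q4, q5, q7, q8}, so the formula does not hold at q6.

No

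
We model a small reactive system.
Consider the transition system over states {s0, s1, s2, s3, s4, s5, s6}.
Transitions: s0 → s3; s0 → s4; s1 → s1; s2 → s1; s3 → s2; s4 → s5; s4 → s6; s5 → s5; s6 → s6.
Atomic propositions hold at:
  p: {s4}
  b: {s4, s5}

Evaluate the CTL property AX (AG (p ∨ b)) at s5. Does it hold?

Sat(p ∨ b) = {s4, s5}
AG (p ∨ b): greatest fixpoint, start Z0 = {s4, s5}, keep only states in Sat with every successor in Z. Z1 = {s5}; fixed.
Sat(AG (p ∨ b)) = {s5}
Sat(AX (AG (p ∨ b))) = {s : every successor in {s5}} = {s5}
s5 ∈ Sat(AX (AG (p ∨ b))) = {s5}, so the formula holds at s5.

Yes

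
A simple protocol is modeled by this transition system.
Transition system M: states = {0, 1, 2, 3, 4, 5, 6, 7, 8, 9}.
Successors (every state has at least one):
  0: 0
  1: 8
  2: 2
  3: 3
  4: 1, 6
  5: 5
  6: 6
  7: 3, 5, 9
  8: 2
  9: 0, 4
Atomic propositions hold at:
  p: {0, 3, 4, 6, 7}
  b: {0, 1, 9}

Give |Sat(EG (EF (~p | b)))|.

8

Sat(~p) = {1, 2, 5, 8, 9}
Sat(~p | b) = {0, 1, 2, 5, 8, 9}
EF (~p | b): least fixpoint, start Z0 = {0, 1, 2, 5, 8, 9}, add states with some successor in Z. Z1 = {0, 1, 2, 4, 5, 7, 8, 9}; fixed.
Sat(EF (~p | b)) = {0, 1, 2, 4, 5, 7, 8, 9}
EG (EF (~p | b)): greatest fixpoint, start Z0 = {0, 1, 2, 4, 5, 7, 8, 9}, keep only states in Sat with some successor in Z. Already a fixed point.
Sat(EG (EF (~p | b))) = {0, 1, 2, 4, 5, 7, 8, 9}
|Sat(EG (EF (~p | b)))| = |{0, 1, 2, 4, 5, 7, 8, 9}| = 8.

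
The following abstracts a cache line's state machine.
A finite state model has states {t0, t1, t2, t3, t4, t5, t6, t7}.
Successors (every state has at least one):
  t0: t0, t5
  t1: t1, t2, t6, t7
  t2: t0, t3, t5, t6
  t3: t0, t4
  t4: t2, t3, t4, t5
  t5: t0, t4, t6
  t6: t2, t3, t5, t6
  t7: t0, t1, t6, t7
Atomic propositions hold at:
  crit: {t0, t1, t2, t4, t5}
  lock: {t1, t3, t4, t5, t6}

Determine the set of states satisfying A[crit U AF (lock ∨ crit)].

Sat(lock ∨ crit) = {t0, t1, t2, t3, t4, t5, t6}
AF (lock ∨ crit): least fixpoint, start Z0 = {t0, t1, t2, t3, t4, t5, t6}, add states with every successor in Z. Already a fixed point.
Sat(AF (lock ∨ crit)) = {t0, t1, t2, t3, t4, t5, t6}
A[crit U AF (lock ∨ crit)]: least fixpoint, start Z0 = Sat(AF (lock ∨ crit)) = {t0, t1, t2, t3, t4, t5, t6}, add states in Sat(crit) with every successor in Z. Already a fixed point.
Sat(A[crit U AF (lock ∨ crit)]) = {t0, t1, t2, t3, t4, t5, t6}

{t0, t1, t2, t3, t4, t5, t6}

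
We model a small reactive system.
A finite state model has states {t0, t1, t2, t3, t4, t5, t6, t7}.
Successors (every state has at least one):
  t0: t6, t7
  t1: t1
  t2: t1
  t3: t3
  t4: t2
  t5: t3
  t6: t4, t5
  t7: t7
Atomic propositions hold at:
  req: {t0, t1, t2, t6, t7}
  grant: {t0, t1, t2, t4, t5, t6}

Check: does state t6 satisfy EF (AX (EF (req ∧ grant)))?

Sat(req ∧ grant) = {t0, t1, t2, t6}
EF (req ∧ grant): least fixpoint, start Z0 = {t0, t1, t2, t6}, add states with some successor in Z. Z1 = {t0, t1, t2, t4, t6}; fixed.
Sat(EF (req ∧ grant)) = {t0, t1, t2, t4, t6}
Sat(AX (EF (req ∧ grant))) = {s : every successor in {t0, t1, t2, t4, t6}} = {t1, t2, t4}
EF (AX (EF (req ∧ grant))): least fixpoint, start Z0 = {t1, t2, t4}, add states with some successor in Z. Z1 = {t1, t2, t4, t6}; Z2 = {t0, t1, t2, t4, t6}; fixed.
Sat(EF (AX (EF (req ∧ grant)))) = {t0, t1, t2, t4, t6}
t6 ∈ Sat(EF (AX (EF (req ∧ grant)))) = {t0, t1, t2, t4, t6}, so the formula holds at t6.

Yes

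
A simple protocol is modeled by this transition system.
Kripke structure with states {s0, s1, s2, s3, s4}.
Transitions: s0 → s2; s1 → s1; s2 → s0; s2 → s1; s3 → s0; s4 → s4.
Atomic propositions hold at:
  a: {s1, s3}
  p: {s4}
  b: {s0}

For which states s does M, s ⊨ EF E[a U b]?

E[a U b]: least fixpoint, start Z0 = Sat(b) = {s0}, add states in Sat(a) with some successor in Z. Z1 = {s0, s3}; fixed.
Sat(E[a U b]) = {s0, s3}
EF E[a U b]: least fixpoint, start Z0 = {s0, s3}, add states with some successor in Z. Z1 = {s0, s2, s3}; fixed.
Sat(EF E[a U b]) = {s0, s2, s3}

{s0, s2, s3}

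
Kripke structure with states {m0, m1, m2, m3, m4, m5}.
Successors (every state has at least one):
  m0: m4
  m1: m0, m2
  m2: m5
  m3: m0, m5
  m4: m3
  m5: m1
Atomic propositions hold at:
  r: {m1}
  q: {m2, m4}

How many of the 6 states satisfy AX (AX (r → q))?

4

Sat(r → q) = {m0, m2, m3, m4, m5}
Sat(AX (r → q)) = {s : every successor in {m0, m2, m3, m4, m5}} = {m0, m1, m2, m3, m4}
Sat(AX (AX (r → q))) = {s : every successor in {m0, m1, m2, m3, m4}} = {m0, m1, m4, m5}
|Sat(AX (AX (r → q)))| = |{m0, m1, m4, m5}| = 4.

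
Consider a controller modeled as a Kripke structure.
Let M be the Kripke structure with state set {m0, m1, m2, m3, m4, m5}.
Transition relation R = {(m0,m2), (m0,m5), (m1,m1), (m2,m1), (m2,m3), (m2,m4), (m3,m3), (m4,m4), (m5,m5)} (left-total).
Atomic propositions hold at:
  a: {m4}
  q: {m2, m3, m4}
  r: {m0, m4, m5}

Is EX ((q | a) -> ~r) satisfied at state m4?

Sat(q | a) = {m2, m3, m4}
Sat(~r) = {m1, m2, m3}
Sat((q | a) -> ~r) = {m0, m1, m2, m3, m5}
Sat(EX ((q | a) -> ~r)) = {s : some successor in {m0, m1, m2, m3, m5}} = {m0, m1, m2, m3, m5}
m4 ∉ Sat(EX ((q | a) -> ~r)) = {m0, m1, m2, m3, m5}, so the formula does not hold at m4.

No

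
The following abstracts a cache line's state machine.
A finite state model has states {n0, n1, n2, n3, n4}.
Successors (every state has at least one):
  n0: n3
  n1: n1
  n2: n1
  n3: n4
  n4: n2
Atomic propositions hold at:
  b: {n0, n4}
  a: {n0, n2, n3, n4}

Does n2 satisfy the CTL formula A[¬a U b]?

Sat(¬a) = {n1}
A[¬a U b]: least fixpoint, start Z0 = Sat(b) = {n0, n4}, add states in Sat(¬a) with every successor in Z. Already a fixed point.
Sat(A[¬a U b]) = {n0, n4}
n2 ∉ Sat(A[¬a U b]) = {n0, n4}, so the formula does not hold at n2.

No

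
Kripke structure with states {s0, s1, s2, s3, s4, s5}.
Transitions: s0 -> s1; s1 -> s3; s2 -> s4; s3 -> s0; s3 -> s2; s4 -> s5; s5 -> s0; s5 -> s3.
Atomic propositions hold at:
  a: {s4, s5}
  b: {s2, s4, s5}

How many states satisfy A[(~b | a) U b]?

3

Sat(~b) = {s0, s1, s3}
Sat(~b | a) = {s0, s1, s3, s4, s5}
A[(~b | a) U b]: least fixpoint, start Z0 = Sat(b) = {s2, s4, s5}, add states in Sat(~b | a) with every successor in Z. Already a fixed point.
Sat(A[(~b | a) U b]) = {s2, s4, s5}
|Sat(A[(~b | a) U b])| = |{s2, s4, s5}| = 3.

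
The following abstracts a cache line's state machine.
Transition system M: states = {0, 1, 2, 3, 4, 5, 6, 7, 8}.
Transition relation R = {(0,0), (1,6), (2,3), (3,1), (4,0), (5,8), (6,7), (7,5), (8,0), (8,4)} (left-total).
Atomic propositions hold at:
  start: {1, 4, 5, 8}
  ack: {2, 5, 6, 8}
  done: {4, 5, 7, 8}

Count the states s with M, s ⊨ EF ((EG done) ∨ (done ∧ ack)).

7

EG done: greatest fixpoint, start Z0 = {4, 5, 7, 8}, keep only states in Sat with some successor in Z. Z1 = {5, 7, 8}; Z2 = {5, 7}; Z3 = {7}; Z4 = ∅; fixed.
Sat(EG done) = ∅
Sat(done ∧ ack) = {5, 8}
Sat((EG done) ∨ (done ∧ ack)) = {5, 8}
EF ((EG done) ∨ (done ∧ ack)): least fixpoint, start Z0 = {5, 8}, add states with some successor in Z. Z1 = {5, 7, 8}; Z2 = {5, 6, 7, 8}; Z3 = {1, 5, 6, 7, 8}; Z4 = {1, 3, 5, 6, 7, 8}; Z5 = {1, 2, 3, 5, 6, 7, 8}; fixed.
Sat(EF ((EG done) ∨ (done ∧ ack))) = {1, 2, 3, 5, 6, 7, 8}
|Sat(EF ((EG done) ∨ (done ∧ ack)))| = |{1, 2, 3, 5, 6, 7, 8}| = 7.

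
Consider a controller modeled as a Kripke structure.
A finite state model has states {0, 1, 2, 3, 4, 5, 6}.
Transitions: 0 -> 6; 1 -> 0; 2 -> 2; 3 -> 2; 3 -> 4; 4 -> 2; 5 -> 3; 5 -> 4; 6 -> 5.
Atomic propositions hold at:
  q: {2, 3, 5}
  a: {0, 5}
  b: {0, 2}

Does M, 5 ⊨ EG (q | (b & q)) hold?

Sat(b & q) = {2}
Sat(q | (b & q)) = {2, 3, 5}
EG (q | (b & q)): greatest fixpoint, start Z0 = {2, 3, 5}, keep only states in Sat with some successor in Z. Already a fixed point.
Sat(EG (q | (b & q))) = {2, 3, 5}
5 ∈ Sat(EG (q | (b & q))) = {2, 3, 5}, so the formula holds at 5.

Yes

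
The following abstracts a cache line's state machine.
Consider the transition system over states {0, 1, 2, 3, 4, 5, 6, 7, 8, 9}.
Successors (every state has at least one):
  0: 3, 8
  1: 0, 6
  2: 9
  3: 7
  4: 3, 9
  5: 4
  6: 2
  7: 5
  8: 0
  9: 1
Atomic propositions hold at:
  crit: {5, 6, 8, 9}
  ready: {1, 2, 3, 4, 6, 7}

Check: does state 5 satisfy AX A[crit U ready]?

Yes

A[crit U ready]: least fixpoint, start Z0 = Sat(ready) = {1, 2, 3, 4, 6, 7}, add states in Sat(crit) with every successor in Z. Z1 = {1, 2, 3, 4, 5, 6, 7, 9}; fixed.
Sat(A[crit U ready]) = {1, 2, 3, 4, 5, 6, 7, 9}
Sat(AX A[crit U ready]) = {s : every successor in {1, 2, 3, 4, 5, 6, 7, 9}} = {2, 3, 4, 5, 6, 7, 9}
5 ∈ Sat(AX A[crit U ready]) = {2, 3, 4, 5, 6, 7, 9}, so the formula holds at 5.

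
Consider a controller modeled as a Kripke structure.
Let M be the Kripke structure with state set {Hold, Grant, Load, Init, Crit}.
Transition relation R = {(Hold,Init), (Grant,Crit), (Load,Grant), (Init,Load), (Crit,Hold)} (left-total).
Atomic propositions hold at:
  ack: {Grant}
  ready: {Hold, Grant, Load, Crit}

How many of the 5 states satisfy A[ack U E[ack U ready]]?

E[ack U ready]: least fixpoint, start Z0 = Sat(ready) = {Hold, Grant, Load, Crit}, add states in Sat(ack) with some successor in Z. Already a fixed point.
Sat(E[ack U ready]) = {Hold, Grant, Load, Crit}
A[ack U E[ack U ready]]: least fixpoint, start Z0 = Sat(E[ack U ready]) = {Hold, Grant, Load, Crit}, add states in Sat(ack) with every successor in Z. Already a fixed point.
Sat(A[ack U E[ack U ready]]) = {Hold, Grant, Load, Crit}
|Sat(A[ack U E[ack U ready]])| = |{Hold, Grant, Load, Crit}| = 4.

4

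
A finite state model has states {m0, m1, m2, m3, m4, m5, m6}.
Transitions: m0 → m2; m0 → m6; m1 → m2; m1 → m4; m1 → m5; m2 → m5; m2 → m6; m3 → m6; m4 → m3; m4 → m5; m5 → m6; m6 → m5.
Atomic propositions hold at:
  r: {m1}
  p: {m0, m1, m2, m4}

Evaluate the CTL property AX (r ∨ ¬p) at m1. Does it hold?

No

Sat(¬p) = {m3, m5, m6}
Sat(r ∨ ¬p) = {m1, m3, m5, m6}
Sat(AX (r ∨ ¬p)) = {s : every successor in {m1, m3, m5, m6}} = {m2, m3, m4, m5, m6}
m1 ∉ Sat(AX (r ∨ ¬p)) = {m2, m3, m4, m5, m6}, so the formula does not hold at m1.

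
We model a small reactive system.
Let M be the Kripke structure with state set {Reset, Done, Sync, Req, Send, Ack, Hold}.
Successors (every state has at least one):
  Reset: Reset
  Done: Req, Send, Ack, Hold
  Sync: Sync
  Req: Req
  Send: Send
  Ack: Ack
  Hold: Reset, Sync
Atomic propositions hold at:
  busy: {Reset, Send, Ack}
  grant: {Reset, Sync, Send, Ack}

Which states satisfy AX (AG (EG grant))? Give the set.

EG grant: greatest fixpoint, start Z0 = {Reset, Sync, Send, Ack}, keep only states in Sat with some successor in Z. Already a fixed point.
Sat(EG grant) = {Reset, Sync, Send, Ack}
AG (EG grant): greatest fixpoint, start Z0 = {Reset, Sync, Send, Ack}, keep only states in Sat with every successor in Z. Already a fixed point.
Sat(AG (EG grant)) = {Reset, Sync, Send, Ack}
Sat(AX (AG (EG grant))) = {s : every successor in {Reset, Sync, Send, Ack}} = {Reset, Sync, Send, Ack, Hold}

{Reset, Sync, Send, Ack, Hold}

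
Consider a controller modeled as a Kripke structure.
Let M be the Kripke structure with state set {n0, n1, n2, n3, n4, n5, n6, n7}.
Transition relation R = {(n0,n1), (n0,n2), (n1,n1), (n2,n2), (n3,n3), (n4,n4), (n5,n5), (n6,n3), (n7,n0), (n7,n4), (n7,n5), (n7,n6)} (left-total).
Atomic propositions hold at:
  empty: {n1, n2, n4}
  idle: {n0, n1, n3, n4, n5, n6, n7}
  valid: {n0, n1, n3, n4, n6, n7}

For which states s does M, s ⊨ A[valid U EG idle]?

EG idle: greatest fixpoint, start Z0 = {n0, n1, n3, n4, n5, n6, n7}, keep only states in Sat with some successor in Z. Already a fixed point.
Sat(EG idle) = {n0, n1, n3, n4, n5, n6, n7}
A[valid U EG idle]: least fixpoint, start Z0 = Sat(EG idle) = {n0, n1, n3, n4, n5, n6, n7}, add states in Sat(valid) with every successor in Z. Already a fixed point.
Sat(A[valid U EG idle]) = {n0, n1, n3, n4, n5, n6, n7}

{n0, n1, n3, n4, n5, n6, n7}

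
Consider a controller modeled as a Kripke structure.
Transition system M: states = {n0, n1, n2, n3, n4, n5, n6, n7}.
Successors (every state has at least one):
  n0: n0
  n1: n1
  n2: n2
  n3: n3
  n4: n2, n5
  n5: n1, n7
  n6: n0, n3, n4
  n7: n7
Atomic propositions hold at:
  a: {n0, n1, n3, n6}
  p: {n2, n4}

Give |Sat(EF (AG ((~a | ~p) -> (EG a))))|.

Sat(~a) = {n2, n4, n5, n7}
Sat(~p) = {n0, n1, n3, n5, n6, n7}
Sat(~a | ~p) = {n0, n1, n2, n3, n4, n5, n6, n7}
EG a: greatest fixpoint, start Z0 = {n0, n1, n3, n6}, keep only states in Sat with some successor in Z. Already a fixed point.
Sat(EG a) = {n0, n1, n3, n6}
Sat((~a | ~p) -> (EG a)) = {n0, n1, n3, n6}
AG ((~a | ~p) -> (EG a)): greatest fixpoint, start Z0 = {n0, n1, n3, n6}, keep only states in Sat with every successor in Z. Z1 = {n0, n1, n3}; fixed.
Sat(AG ((~a | ~p) -> (EG a))) = {n0, n1, n3}
EF (AG ((~a | ~p) -> (EG a))): least fixpoint, start Z0 = {n0, n1, n3}, add states with some successor in Z. Z1 = {n0, n1, n3, n5, n6}; Z2 = {n0, n1, n3, n4, n5, n6}; fixed.
Sat(EF (AG ((~a | ~p) -> (EG a)))) = {n0, n1, n3, n4, n5, n6}
|Sat(EF (AG ((~a | ~p) -> (EG a))))| = |{n0, n1, n3, n4, n5, n6}| = 6.

6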